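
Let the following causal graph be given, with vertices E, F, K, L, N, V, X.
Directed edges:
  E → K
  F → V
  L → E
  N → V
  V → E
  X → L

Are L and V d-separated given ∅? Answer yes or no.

Yes — L ⊥ V | ∅.

Bayes-Ball from L | ∅ reaches {E,K,X}.
V ∉ reach(L|∅) ⇒ L ⊥ V | ∅.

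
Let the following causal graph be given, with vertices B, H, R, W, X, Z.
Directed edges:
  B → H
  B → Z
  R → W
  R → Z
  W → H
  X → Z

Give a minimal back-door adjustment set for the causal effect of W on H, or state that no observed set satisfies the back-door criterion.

desc(W)\{W}={H}; candidates ⊆ {B,R,X,Z}.
∅: W⊥H given ∅ in G with W→· removed — back-door holds.

W→H: minimal back-door set ∅.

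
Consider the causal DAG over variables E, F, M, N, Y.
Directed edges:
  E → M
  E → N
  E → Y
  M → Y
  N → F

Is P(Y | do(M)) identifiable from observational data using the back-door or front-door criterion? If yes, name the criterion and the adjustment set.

desc(M)\{M}={Y}; candidates ⊆ {E,F,N}.
size 0: {}; under {} M still reaches {E,F,N,Y} ∋ Y.
{E}: M⊥Y given {E} in G with M→· removed — back-door holds.
P(Y|do(M)) = Σ_{E} P(Y|M,E)·P(E).

P(Y|do(M)): backdoor, adjust for {E}.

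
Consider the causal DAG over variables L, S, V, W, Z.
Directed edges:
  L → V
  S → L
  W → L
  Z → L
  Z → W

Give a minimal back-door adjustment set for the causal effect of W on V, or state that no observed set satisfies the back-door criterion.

W→V: minimal back-door set {Z}.

desc(W)\{W}={L,V}; candidates ⊆ {S,Z}.
size 0: {}; under {} W still reaches {L,V,Z} ∋ V.
{Z}: W⊥V given {Z} in G with W→· removed — back-door holds.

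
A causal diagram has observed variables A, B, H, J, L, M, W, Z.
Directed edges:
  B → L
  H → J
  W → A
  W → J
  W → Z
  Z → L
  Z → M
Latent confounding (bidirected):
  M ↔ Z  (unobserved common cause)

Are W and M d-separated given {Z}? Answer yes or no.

Bayes-Ball from W | {Z} reaches {A,J,M}.
M ∈ reach(W|{Z}) ⇒ W ⊥̸ M | {Z}.

No — W and M are d-connected given {Z}.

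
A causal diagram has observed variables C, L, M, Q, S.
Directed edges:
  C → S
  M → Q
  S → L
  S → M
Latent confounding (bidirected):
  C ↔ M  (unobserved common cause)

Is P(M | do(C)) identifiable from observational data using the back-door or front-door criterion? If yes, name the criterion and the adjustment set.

P(M|do(C)): frontdoor, adjust for {S}.

desc(C)\{C}={L,M,Q,S}; candidates ⊆ {—}.
C↔M: latent back-door arc(s) into C.
size 0: {}; under {} C still reaches {M,Q} ∋ M.
C↔M cannot be blocked by any observed set — no back-door set.
{S}: (i) intercepts every directed C→M path; (ii) no back-door C→{S}; (iii) {C} blocks every back-door {S}→M. Front-door holds.
P(M|do(C)) = Σ_{S} P(S|C) Σ_{C'} P(M|S,C')P(C').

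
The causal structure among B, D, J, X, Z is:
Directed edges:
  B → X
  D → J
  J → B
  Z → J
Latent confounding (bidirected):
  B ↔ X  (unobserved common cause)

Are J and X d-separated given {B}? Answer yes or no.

Bayes-Ball from J | {B} reaches {D,X,Z}.
X ∈ reach(J|{B}) ⇒ J ⊥̸ X | {B}.

No — J and X are d-connected given {B}.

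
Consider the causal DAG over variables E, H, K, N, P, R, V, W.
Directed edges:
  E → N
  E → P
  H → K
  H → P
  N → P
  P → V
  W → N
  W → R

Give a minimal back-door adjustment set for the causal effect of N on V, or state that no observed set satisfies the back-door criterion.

desc(N)\{N}={P,V}; candidates ⊆ {E,H,K,R,W}.
size 0: {}; under {} N still reaches {E,P,R,V,W} ∋ V.
{E}: N⊥V given {E} in G with N→· removed — back-door holds.

N→V: minimal back-door set {E}.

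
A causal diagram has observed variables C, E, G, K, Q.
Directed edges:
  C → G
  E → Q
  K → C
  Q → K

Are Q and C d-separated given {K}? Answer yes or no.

Bayes-Ball from Q | {K} reaches {E}.
C ∉ reach(Q|{K}) ⇒ Q ⊥ C | {K}.

Yes — Q ⊥ C | {K}.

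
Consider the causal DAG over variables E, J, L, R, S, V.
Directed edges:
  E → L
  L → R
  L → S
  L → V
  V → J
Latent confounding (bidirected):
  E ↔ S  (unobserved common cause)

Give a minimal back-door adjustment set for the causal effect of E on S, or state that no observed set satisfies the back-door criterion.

E→S: no observed back-door set.

desc(E)\{E}={J,L,R,S,V}; candidates ⊆ {—}.
E↔S: latent back-door arc(s) into E.
size 0: {}; under {} E still reaches {S} ∋ S.
E↔S cannot be blocked by any observed set — no back-door set.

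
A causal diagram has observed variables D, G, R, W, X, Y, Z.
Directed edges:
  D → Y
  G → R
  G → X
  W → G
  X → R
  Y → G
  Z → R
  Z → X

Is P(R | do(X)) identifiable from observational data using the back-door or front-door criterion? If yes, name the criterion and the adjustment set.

P(R|do(X)): backdoor, adjust for {G, Z}.

desc(X)\{X}={R}; candidates ⊆ {D,G,W,Y,Z}.
size 0: {}; under {} X still reaches {D,G,R,W,Y,Z} ∋ R.
size 1: {D}, {G}, {W} …(+2); under {D} X still reaches {G,R,W,Y,Z} ∋ R.
{G,Z}: X⊥R given {G,Z} in G with X→· removed — back-door holds.
P(R|do(X)) = Σ_{G,Z} P(R|X,G,Z)·P(G,Z).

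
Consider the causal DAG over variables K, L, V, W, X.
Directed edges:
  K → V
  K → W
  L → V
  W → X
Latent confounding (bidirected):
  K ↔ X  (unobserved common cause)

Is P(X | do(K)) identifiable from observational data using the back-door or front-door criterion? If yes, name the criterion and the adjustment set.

P(X|do(K)): frontdoor, adjust for {W}.

desc(K)\{K}={V,W,X}; candidates ⊆ {L}.
K↔X: latent back-door arc(s) into K.
size 0: {}; under {} K still reaches {X} ∋ X.
size 1: {L}; under {L} K still reaches {X} ∋ X.
K↔X cannot be blocked by any observed set — no back-door set.
{W}: (i) intercepts every directed K→X path; (ii) no back-door K→{W}; (iii) {K} blocks every back-door {W}→X. Front-door holds.
P(X|do(K)) = Σ_{W} P(W|K) Σ_{K'} P(X|W,K')P(K').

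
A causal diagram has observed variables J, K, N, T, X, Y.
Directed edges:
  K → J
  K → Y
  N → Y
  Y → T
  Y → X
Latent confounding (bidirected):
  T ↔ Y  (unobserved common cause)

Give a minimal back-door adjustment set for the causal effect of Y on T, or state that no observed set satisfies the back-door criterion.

Y→T: no observed back-door set.

desc(Y)\{Y}={T,X}; candidates ⊆ {J,K,N}.
Y↔T: latent back-door arc(s) into Y.
size 0: {}; under {} Y still reaches {J,K,N,T} ∋ T.
size 1: {J}, {K}, {N}; under {J} Y still reaches {K,N,T} ∋ T.
size 2: {J,K}, {J,N}, {K,N}; under {J,K} Y still reaches {N,T} ∋ T.
Y↔T cannot be blocked by any observed set — no back-door set.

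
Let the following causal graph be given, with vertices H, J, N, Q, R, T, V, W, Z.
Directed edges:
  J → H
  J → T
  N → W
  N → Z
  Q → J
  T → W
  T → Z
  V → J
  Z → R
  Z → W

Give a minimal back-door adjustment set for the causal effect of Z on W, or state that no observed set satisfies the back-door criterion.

Z→W: minimal back-door set {N, T}.

desc(Z)\{Z}={R,W}; candidates ⊆ {H,J,N,Q,T,V}.
size 0: {}; under {} Z still reaches {H,J,N,Q,T,V,W} ∋ W.
size 1: {H}, {J}, {N} …(+3); under {H} Z still reaches {J,N,Q,T,V,W} ∋ W.
{N,T}: Z⊥W given {N,T} in G with Z→· removed — back-door holds.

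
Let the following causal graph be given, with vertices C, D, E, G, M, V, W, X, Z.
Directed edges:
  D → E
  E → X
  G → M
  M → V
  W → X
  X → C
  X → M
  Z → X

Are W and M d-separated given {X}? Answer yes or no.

Bayes-Ball from W | {X} reaches {D,E,Z}.
M ∉ reach(W|{X}) ⇒ W ⊥ M | {X}.

Yes — W ⊥ M | {X}.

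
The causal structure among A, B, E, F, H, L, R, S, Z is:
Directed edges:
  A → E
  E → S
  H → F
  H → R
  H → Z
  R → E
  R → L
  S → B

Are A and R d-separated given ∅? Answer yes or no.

Yes — A ⊥ R | ∅.

Bayes-Ball from A | ∅ reaches {B,E,S}.
R ∉ reach(A|∅) ⇒ A ⊥ R | ∅.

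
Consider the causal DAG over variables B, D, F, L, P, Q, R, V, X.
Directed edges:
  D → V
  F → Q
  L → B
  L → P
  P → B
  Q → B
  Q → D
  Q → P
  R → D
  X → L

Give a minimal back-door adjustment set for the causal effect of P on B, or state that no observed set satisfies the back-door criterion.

P→B: minimal back-door set {L, Q}.

desc(P)\{P}={B}; candidates ⊆ {D,F,L,Q,R,V,X}.
size 0: {}; under {} P still reaches {B,D,F,L,Q,V,X} ∋ B.
size 1: {D}, {F}, {L} …(+4); under {D} P still reaches {B,F,L,Q,R,X} ∋ B.
{L,Q}: P⊥B given {L,Q} in G with P→· removed — back-door holds.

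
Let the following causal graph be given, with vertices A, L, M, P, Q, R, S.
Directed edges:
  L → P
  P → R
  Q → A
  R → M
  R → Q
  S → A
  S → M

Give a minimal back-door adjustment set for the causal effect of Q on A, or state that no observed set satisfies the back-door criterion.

desc(Q)\{Q}={A}; candidates ⊆ {L,M,P,R,S}.
∅: Q⊥A given ∅ in G with Q→· removed — back-door holds.

Q→A: minimal back-door set ∅.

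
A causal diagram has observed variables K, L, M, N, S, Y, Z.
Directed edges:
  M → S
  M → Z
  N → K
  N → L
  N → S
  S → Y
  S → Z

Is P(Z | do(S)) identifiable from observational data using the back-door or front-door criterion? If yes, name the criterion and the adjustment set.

desc(S)\{S}={Y,Z}; candidates ⊆ {K,L,M,N}.
size 0: {}; under {} S still reaches {K,L,M,N,Z} ∋ Z.
{M}: S⊥Z given {M} in G with S→· removed — back-door holds.
P(Z|do(S)) = Σ_{M} P(Z|S,M)·P(M).

P(Z|do(S)): backdoor, adjust for {M}.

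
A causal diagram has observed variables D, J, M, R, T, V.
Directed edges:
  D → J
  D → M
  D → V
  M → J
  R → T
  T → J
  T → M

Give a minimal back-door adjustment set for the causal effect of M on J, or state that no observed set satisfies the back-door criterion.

M→J: minimal back-door set {D, T}.

desc(M)\{M}={J}; candidates ⊆ {D,R,T,V}.
size 0: {}; under {} M still reaches {D,J,R,T,V} ∋ J.
size 1: {D}, {R}, {T} …(+1); under {D} M still reaches {J,R,T} ∋ J.
{D,T}: M⊥J given {D,T} in G with M→· removed — back-door holds.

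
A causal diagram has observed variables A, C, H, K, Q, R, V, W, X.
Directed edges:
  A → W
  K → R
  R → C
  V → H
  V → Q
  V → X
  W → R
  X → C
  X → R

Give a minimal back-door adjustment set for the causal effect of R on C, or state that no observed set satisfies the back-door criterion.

R→C: minimal back-door set {X}.

desc(R)\{R}={C}; candidates ⊆ {A,H,K,Q,V,W,X}.
size 0: {}; under {} R still reaches {A,C,H,K,Q,V,W,X} ∋ C.
{X}: R⊥C given {X} in G with R→· removed — back-door holds.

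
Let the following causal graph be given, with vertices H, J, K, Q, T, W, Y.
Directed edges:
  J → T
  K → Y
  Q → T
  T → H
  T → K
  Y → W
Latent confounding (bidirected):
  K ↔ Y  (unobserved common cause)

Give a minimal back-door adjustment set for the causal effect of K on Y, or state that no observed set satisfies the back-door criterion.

desc(K)\{K}={W,Y}; candidates ⊆ {H,J,Q,T}.
K↔Y: latent back-door arc(s) into K.
size 0: {}; under {} K still reaches {H,J,Q,T,W,Y} ∋ Y.
size 1: {H}, {J}, {Q} …(+1); under {H} K still reaches {J,Q,T,W,Y} ∋ Y.
size 2: {H,J}, {H,Q}, {H,T} …(+3); under {H,J} K still reaches {Q,T,W,Y} ∋ Y.
K↔Y cannot be blocked by any observed set — no back-door set.

K→Y: no observed back-door set.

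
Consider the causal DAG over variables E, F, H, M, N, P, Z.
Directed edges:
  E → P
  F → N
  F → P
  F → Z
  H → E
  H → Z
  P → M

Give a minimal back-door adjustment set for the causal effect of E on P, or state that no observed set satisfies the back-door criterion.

desc(E)\{E}={M,P}; candidates ⊆ {F,H,N,Z}.
∅: E⊥P given ∅ in G with E→· removed — back-door holds.

E→P: minimal back-door set ∅.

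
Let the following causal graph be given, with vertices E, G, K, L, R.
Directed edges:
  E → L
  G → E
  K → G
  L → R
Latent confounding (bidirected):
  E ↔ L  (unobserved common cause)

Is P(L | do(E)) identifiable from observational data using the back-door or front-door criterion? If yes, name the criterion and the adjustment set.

desc(E)\{E}={L,R}; candidates ⊆ {G,K}.
E↔L: latent back-door arc(s) into E.
size 0: {}; under {} E still reaches {G,K,L,R} ∋ L.
size 1: {G}, {K}; under {G} E still reaches {L,R} ∋ L.
size 2: {G,K}; under {G,K} E still reaches {L,R} ∋ L.
E↔L cannot be blocked by any observed set — no back-door set.
No mediator lies on a directed E→…→L path.
Neither criterion identifies P(L|do(E)) in this graph.

P(L|do(E)): not identifiable (no BD/FD set).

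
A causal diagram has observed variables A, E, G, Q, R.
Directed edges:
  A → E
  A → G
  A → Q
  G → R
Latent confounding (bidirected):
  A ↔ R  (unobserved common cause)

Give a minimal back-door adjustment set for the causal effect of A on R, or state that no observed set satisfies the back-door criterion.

A→R: no observed back-door set.

desc(A)\{A}={E,G,Q,R}; candidates ⊆ {—}.
A↔R: latent back-door arc(s) into A.
size 0: {}; under {} A still reaches {R} ∋ R.
A↔R cannot be blocked by any observed set — no back-door set.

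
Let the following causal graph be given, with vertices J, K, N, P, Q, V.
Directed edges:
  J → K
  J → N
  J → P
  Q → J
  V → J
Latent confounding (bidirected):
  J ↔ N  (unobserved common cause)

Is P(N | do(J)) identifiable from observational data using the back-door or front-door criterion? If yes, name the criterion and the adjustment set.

desc(J)\{J}={K,N,P}; candidates ⊆ {Q,V}.
J↔N: latent back-door arc(s) into J.
size 0: {}; under {} J still reaches {N,Q,V} ∋ N.
size 1: {Q}, {V}; under {Q} J still reaches {N,V} ∋ N.
size 2: {Q,V}; under {Q,V} J still reaches {N} ∋ N.
J↔N cannot be blocked by any observed set — no back-door set.
No mediator lies on a directed J→…→N path.
Neither criterion identifies P(N|do(J)) in this graph.

P(N|do(J)): not identifiable (no BD/FD set).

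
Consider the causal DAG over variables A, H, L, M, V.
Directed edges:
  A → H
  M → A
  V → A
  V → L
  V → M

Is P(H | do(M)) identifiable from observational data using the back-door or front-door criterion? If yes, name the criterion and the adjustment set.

P(H|do(M)): backdoor, adjust for {V}.

desc(M)\{M}={A,H}; candidates ⊆ {L,V}.
size 0: {}; under {} M still reaches {A,H,L,V} ∋ H.
{V}: M⊥H given {V} in G with M→· removed — back-door holds.
P(H|do(M)) = Σ_{V} P(H|M,V)·P(V).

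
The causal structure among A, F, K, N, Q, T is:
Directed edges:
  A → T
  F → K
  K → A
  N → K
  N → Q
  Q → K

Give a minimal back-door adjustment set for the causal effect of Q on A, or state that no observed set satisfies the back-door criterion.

desc(Q)\{Q}={A,K,T}; candidates ⊆ {F,N}.
size 0: {}; under {} Q still reaches {A,K,N,T} ∋ A.
{N}: Q⊥A given {N} in G with Q→· removed — back-door holds.

Q→A: minimal back-door set {N}.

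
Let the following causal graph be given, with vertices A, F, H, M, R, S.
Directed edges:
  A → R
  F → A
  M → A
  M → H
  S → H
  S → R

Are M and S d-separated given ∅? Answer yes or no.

Yes — M ⊥ S | ∅.

Bayes-Ball from M | ∅ reaches {A,H,R}.
S ∉ reach(M|∅) ⇒ M ⊥ S | ∅.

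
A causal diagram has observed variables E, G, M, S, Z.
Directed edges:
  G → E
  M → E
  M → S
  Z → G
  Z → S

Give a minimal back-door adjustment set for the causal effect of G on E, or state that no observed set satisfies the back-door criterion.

G→E: minimal back-door set ∅.

desc(G)\{G}={E}; candidates ⊆ {M,S,Z}.
∅: G⊥E given ∅ in G with G→· removed — back-door holds.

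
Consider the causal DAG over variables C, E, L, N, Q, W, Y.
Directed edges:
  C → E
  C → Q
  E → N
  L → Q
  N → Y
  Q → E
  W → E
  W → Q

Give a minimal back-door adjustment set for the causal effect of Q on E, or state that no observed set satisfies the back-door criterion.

desc(Q)\{Q}={E,N,Y}; candidates ⊆ {C,L,W}.
size 0: {}; under {} Q still reaches {C,E,L,N,W,Y} ∋ E.
size 1: {C}, {L}, {W}; under {C} Q still reaches {E,L,N,W,Y} ∋ E.
{C,W}: Q⊥E given {C,W} in G with Q→· removed — back-door holds.

Q→E: minimal back-door set {C, W}.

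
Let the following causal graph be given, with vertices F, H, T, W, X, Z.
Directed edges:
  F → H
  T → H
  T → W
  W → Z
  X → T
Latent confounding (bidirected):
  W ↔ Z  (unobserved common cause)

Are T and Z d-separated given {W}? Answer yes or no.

Bayes-Ball from T | {W} reaches {H,X,Z}.
Z ∈ reach(T|{W}) ⇒ T ⊥̸ Z | {W}.

No — T and Z are d-connected given {W}.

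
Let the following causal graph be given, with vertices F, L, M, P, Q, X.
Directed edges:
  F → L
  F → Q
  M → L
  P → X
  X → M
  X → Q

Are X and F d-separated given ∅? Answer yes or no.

Yes — X ⊥ F | ∅.

Bayes-Ball from X | ∅ reaches {L,M,P,Q}.
F ∉ reach(X|∅) ⇒ X ⊥ F | ∅.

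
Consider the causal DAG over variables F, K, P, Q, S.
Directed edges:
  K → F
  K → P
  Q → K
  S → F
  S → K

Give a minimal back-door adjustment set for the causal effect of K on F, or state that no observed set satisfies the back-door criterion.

desc(K)\{K}={F,P}; candidates ⊆ {Q,S}.
size 0: {}; under {} K still reaches {F,Q,S} ∋ F.
{S}: K⊥F given {S} in G with K→· removed — back-door holds.

K→F: minimal back-door set {S}.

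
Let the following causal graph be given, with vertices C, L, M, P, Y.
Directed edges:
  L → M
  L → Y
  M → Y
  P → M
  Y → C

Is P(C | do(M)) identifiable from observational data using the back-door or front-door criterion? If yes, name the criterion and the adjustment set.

desc(M)\{M}={C,Y}; candidates ⊆ {L,P}.
size 0: {}; under {} M still reaches {C,L,P,Y} ∋ C.
{L}: M⊥C given {L} in G with M→· removed — back-door holds.
P(C|do(M)) = Σ_{L} P(C|M,L)·P(L).

P(C|do(M)): backdoor, adjust for {L}.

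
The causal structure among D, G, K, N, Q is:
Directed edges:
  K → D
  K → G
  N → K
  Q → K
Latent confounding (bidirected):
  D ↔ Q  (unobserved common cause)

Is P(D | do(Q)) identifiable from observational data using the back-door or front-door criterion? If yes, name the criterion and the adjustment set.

desc(Q)\{Q}={D,G,K}; candidates ⊆ {N}.
Q↔D: latent back-door arc(s) into Q.
size 0: {}; under {} Q still reaches {D} ∋ D.
size 1: {N}; under {N} Q still reaches {D} ∋ D.
Q↔D cannot be blocked by any observed set — no back-door set.
{K}: (i) intercepts every directed Q→D path; (ii) no back-door Q→{K}; (iii) {Q} blocks every back-door {K}→D. Front-door holds.
P(D|do(Q)) = Σ_{K} P(K|Q) Σ_{Q'} P(D|K,Q')P(Q').

P(D|do(Q)): frontdoor, adjust for {K}.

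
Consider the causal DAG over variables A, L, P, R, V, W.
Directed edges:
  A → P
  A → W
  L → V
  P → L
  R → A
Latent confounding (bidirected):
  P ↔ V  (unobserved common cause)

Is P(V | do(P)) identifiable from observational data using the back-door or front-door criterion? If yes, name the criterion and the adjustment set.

P(V|do(P)): frontdoor, adjust for {L}.

desc(P)\{P}={L,V}; candidates ⊆ {A,R,W}.
P↔V: latent back-door arc(s) into P.
size 0: {}; under {} P still reaches {A,R,V,W} ∋ V.
size 1: {A}, {R}, {W}; under {A} P still reaches {V} ∋ V.
size 2: {A,R}, {A,W}, {R,W}; under {A,R} P still reaches {V} ∋ V.
P↔V cannot be blocked by any observed set — no back-door set.
{L}: (i) intercepts every directed P→V path; (ii) no back-door P→{L}; (iii) {P} blocks every back-door {L}→V. Front-door holds.
P(V|do(P)) = Σ_{L} P(L|P) Σ_{P'} P(V|L,P')P(P').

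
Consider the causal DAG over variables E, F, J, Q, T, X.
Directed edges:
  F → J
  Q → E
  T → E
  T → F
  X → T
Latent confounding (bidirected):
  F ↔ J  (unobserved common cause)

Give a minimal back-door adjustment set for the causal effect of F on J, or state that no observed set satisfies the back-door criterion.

desc(F)\{F}={J}; candidates ⊆ {E,Q,T,X}.
F↔J: latent back-door arc(s) into F.
size 0: {}; under {} F still reaches {E,J,T,X} ∋ J.
size 1: {E}, {Q}, {T} …(+1); under {E} F still reaches {J,Q,T,X} ∋ J.
size 2: {E,Q}, {E,T}, {E,X} …(+3); under {E,Q} F still reaches {J,T,X} ∋ J.
F↔J cannot be blocked by any observed set — no back-door set.

F→J: no observed back-door set.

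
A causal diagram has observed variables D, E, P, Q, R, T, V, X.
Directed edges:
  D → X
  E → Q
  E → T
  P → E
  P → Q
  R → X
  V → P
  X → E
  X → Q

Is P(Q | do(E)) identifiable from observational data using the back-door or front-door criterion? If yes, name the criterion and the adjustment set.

desc(E)\{E}={Q,T}; candidates ⊆ {D,P,R,V,X}.
size 0: {}; under {} E still reaches {D,P,Q,R,V,X} ∋ Q.
size 1: {D}, {P}, {R} …(+2); under {D} E still reaches {P,Q,R,V,X} ∋ Q.
{P,X}: E⊥Q given {P,X} in G with E→· removed — back-door holds.
P(Q|do(E)) = Σ_{P,X} P(Q|E,P,X)·P(P,X).

P(Q|do(E)): backdoor, adjust for {P, X}.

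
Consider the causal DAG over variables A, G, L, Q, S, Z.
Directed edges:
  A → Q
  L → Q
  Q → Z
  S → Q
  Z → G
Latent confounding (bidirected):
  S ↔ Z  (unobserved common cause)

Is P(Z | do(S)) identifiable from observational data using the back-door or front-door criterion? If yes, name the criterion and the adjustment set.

P(Z|do(S)): frontdoor, adjust for {Q}.

desc(S)\{S}={G,Q,Z}; candidates ⊆ {A,L}.
S↔Z: latent back-door arc(s) into S.
size 0: {}; under {} S still reaches {G,Z} ∋ Z.
size 1: {A}, {L}; under {A} S still reaches {G,Z} ∋ Z.
size 2: {A,L}; under {A,L} S still reaches {G,Z} ∋ Z.
S↔Z cannot be blocked by any observed set — no back-door set.
{Q}: (i) intercepts every directed S→Z path; (ii) no back-door S→{Q}; (iii) {S} blocks every back-door {Q}→Z. Front-door holds.
P(Z|do(S)) = Σ_{Q} P(Q|S) Σ_{S'} P(Z|Q,S')P(S').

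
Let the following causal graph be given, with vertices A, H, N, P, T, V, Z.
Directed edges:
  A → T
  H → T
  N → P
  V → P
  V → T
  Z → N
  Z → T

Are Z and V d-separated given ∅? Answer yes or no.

Yes — Z ⊥ V | ∅.

Bayes-Ball from Z | ∅ reaches {N,P,T}.
V ∉ reach(Z|∅) ⇒ Z ⊥ V | ∅.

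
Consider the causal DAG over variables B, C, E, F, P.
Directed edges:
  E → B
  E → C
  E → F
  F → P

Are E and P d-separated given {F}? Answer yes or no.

Bayes-Ball from E | {F} reaches {B,C}.
P ∉ reach(E|{F}) ⇒ E ⊥ P | {F}.

Yes — E ⊥ P | {F}.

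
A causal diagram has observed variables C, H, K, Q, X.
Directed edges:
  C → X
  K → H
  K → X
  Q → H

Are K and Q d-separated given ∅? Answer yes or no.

Bayes-Ball from K | ∅ reaches {H,X}.
Q ∉ reach(K|∅) ⇒ K ⊥ Q | ∅.

Yes — K ⊥ Q | ∅.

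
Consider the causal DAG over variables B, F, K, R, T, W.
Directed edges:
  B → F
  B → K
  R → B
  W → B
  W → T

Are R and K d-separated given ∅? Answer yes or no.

No — R and K are d-connected given ∅.

Bayes-Ball from R | ∅ reaches {B,F,K}.
K ∈ reach(R|∅) ⇒ R ⊥̸ K | ∅.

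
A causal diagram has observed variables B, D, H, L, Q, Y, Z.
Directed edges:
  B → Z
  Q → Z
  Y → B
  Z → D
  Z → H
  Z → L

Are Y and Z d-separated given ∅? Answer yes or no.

No — Y and Z are d-connected given ∅.

Bayes-Ball from Y | ∅ reaches {B,D,H,L,Z}.
Z ∈ reach(Y|∅) ⇒ Y ⊥̸ Z | ∅.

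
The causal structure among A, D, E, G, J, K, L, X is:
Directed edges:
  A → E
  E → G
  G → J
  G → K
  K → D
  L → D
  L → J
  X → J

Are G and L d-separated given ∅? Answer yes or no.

Yes — G ⊥ L | ∅.

Bayes-Ball from G | ∅ reaches {A,D,E,J,K}.
L ∉ reach(G|∅) ⇒ G ⊥ L | ∅.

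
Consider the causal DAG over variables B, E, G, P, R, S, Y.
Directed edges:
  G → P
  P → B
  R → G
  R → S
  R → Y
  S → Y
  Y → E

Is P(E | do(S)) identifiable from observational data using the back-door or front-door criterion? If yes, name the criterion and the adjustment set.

P(E|do(S)): backdoor, adjust for {R}.

desc(S)\{S}={E,Y}; candidates ⊆ {B,G,P,R}.
size 0: {}; under {} S still reaches {B,E,G,P,R,Y} ∋ E.
{R}: S⊥E given {R} in G with S→· removed — back-door holds.
P(E|do(S)) = Σ_{R} P(E|S,R)·P(R).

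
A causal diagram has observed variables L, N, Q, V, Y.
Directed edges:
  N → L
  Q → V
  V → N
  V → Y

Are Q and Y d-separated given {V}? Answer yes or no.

Yes — Q ⊥ Y | {V}.

Bayes-Ball from Q | {V} reaches ∅.
Y ∉ reach(Q|{V}) ⇒ Q ⊥ Y | {V}.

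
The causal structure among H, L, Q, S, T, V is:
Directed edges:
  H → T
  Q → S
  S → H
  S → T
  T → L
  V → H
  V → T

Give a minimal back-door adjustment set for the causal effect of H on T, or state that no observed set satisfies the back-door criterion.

H→T: minimal back-door set {S, V}.

desc(H)\{H}={L,T}; candidates ⊆ {Q,S,V}.
size 0: {}; under {} H still reaches {L,Q,S,T,V} ∋ T.
size 1: {Q}, {S}, {V}; under {Q} H still reaches {L,S,T,V} ∋ T.
{S,V}: H⊥T given {S,V} in G with H→· removed — back-door holds.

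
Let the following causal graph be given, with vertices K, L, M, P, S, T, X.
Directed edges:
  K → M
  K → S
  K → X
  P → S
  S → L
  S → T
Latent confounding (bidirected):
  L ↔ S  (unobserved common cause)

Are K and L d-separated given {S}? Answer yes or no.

No — K and L are d-connected given {S}.

Bayes-Ball from K | {S} reaches {L,M,P,X}.
L ∈ reach(K|{S}) ⇒ K ⊥̸ L | {S}.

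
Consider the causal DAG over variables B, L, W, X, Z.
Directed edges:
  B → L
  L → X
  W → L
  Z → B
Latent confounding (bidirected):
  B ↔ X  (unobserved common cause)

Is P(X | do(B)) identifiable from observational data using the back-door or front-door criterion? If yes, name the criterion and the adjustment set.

desc(B)\{B}={L,X}; candidates ⊆ {W,Z}.
B↔X: latent back-door arc(s) into B.
size 0: {}; under {} B still reaches {X,Z} ∋ X.
size 1: {W}, {Z}; under {W} B still reaches {X,Z} ∋ X.
size 2: {W,Z}; under {W,Z} B still reaches {X} ∋ X.
B↔X cannot be blocked by any observed set — no back-door set.
{L}: (i) intercepts every directed B→X path; (ii) no back-door B→{L}; (iii) {B} blocks every back-door {L}→X. Front-door holds.
P(X|do(B)) = Σ_{L} P(L|B) Σ_{B'} P(X|L,B')P(B').

P(X|do(B)): frontdoor, adjust for {L}.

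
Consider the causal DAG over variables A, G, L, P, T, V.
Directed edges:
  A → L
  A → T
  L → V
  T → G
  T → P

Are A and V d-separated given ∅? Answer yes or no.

No — A and V are d-connected given ∅.

Bayes-Ball from A | ∅ reaches {G,L,P,T,V}.
V ∈ reach(A|∅) ⇒ A ⊥̸ V | ∅.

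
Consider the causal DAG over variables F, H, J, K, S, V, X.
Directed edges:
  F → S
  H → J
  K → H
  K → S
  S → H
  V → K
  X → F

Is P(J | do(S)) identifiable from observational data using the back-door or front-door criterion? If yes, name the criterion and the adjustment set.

desc(S)\{S}={H,J}; candidates ⊆ {F,K,V,X}.
size 0: {}; under {} S still reaches {F,H,J,K,V,X} ∋ J.
{K}: S⊥J given {K} in G with S→· removed — back-door holds.
P(J|do(S)) = Σ_{K} P(J|S,K)·P(K).

P(J|do(S)): backdoor, adjust for {K}.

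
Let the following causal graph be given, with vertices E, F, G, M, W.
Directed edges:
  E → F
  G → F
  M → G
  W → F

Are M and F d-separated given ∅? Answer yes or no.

Bayes-Ball from M | ∅ reaches {F,G}.
F ∈ reach(M|∅) ⇒ M ⊥̸ F | ∅.

No — M and F are d-connected given ∅.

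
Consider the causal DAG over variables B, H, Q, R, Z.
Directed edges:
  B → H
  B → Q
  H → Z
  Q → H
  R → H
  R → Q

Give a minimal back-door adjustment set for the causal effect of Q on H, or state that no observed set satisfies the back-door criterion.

desc(Q)\{Q}={H,Z}; candidates ⊆ {B,R}.
size 0: {}; under {} Q still reaches {B,H,R,Z} ∋ H.
size 1: {B}, {R}; under {B} Q still reaches {H,R,Z} ∋ H.
{B,R}: Q⊥H given {B,R} in G with Q→· removed — back-door holds.

Q→H: minimal back-door set {B, R}.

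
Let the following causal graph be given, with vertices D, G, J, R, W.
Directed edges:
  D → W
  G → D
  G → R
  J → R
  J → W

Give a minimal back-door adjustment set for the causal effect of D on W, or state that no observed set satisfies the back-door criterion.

D→W: minimal back-door set ∅.

desc(D)\{D}={W}; candidates ⊆ {G,J,R}.
∅: D⊥W given ∅ in G with D→· removed — back-door holds.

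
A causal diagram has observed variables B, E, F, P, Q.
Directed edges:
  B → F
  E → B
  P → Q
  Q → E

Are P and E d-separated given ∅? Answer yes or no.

Bayes-Ball from P | ∅ reaches {B,E,F,Q}.
E ∈ reach(P|∅) ⇒ P ⊥̸ E | ∅.

No — P and E are d-connected given ∅.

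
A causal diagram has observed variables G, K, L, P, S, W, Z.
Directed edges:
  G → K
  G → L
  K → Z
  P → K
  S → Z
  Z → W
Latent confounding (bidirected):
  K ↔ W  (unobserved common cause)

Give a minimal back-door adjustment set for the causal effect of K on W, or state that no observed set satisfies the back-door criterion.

desc(K)\{K}={W,Z}; candidates ⊆ {G,L,P,S}.
K↔W: latent back-door arc(s) into K.
size 0: {}; under {} K still reaches {G,L,P,W} ∋ W.
size 1: {G}, {L}, {P} …(+1); under {G} K still reaches {P,W} ∋ W.
size 2: {G,L}, {G,P}, {G,S} …(+3); under {G,L} K still reaches {P,W} ∋ W.
K↔W cannot be blocked by any observed set — no back-door set.

K→W: no observed back-door set.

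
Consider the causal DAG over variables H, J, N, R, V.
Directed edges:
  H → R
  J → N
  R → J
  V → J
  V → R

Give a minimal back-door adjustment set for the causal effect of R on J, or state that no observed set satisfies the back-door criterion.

R→J: minimal back-door set {V}.

desc(R)\{R}={J,N}; candidates ⊆ {H,V}.
size 0: {}; under {} R still reaches {H,J,N,V} ∋ J.
{V}: R⊥J given {V} in G with R→· removed — back-door holds.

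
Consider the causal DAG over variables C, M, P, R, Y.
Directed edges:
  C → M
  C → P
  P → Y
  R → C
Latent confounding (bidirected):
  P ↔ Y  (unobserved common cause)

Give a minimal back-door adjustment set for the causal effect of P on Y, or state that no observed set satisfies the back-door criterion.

P→Y: no observed back-door set.

desc(P)\{P}={Y}; candidates ⊆ {C,M,R}.
P↔Y: latent back-door arc(s) into P.
size 0: {}; under {} P still reaches {C,M,R,Y} ∋ Y.
size 1: {C}, {M}, {R}; under {C} P still reaches {Y} ∋ Y.
size 2: {C,M}, {C,R}, {M,R}; under {C,M} P still reaches {Y} ∋ Y.
P↔Y cannot be blocked by any observed set — no back-door set.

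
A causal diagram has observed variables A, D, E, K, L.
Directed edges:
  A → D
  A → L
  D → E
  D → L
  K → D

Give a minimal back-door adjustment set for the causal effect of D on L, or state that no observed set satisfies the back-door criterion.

desc(D)\{D}={E,L}; candidates ⊆ {A,K}.
size 0: {}; under {} D still reaches {A,K,L} ∋ L.
{A}: D⊥L given {A} in G with D→· removed — back-door holds.

D→L: minimal back-door set {A}.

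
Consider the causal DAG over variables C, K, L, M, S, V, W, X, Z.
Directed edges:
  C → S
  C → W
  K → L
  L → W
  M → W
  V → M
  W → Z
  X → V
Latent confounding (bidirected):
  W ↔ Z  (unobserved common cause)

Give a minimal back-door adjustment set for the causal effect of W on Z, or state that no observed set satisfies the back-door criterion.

desc(W)\{W}={Z}; candidates ⊆ {C,K,L,M,S,V,X}.
W↔Z: latent back-door arc(s) into W.
size 0: {}; under {} W still reaches {C,K,L,M,S,V,X,Z} ∋ Z.
size 1: {C}, {K}, {L} …(+4); under {C} W still reaches {K,L,M,V,X,Z} ∋ Z.
size 2: {C,K}, {C,L}, {C,M} …(+18); under {C,K} W still reaches {L,M,V,X,Z} ∋ Z.
W↔Z cannot be blocked by any observed set — no back-door set.

W→Z: no observed back-door set.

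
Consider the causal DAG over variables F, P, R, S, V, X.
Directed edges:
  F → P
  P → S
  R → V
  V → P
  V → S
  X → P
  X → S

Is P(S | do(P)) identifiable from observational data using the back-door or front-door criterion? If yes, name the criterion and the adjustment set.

P(S|do(P)): backdoor, adjust for {V, X}.

desc(P)\{P}={S}; candidates ⊆ {F,R,V,X}.
size 0: {}; under {} P still reaches {F,R,S,V,X} ∋ S.
size 1: {F}, {R}, {V} …(+1); under {F} P still reaches {R,S,V,X} ∋ S.
{V,X}: P⊥S given {V,X} in G with P→· removed — back-door holds.
P(S|do(P)) = Σ_{V,X} P(S|P,V,X)·P(V,X).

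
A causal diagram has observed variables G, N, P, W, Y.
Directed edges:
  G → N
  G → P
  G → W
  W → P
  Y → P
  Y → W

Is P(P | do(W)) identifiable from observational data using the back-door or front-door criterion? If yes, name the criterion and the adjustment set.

desc(W)\{W}={P}; candidates ⊆ {G,N,Y}.
size 0: {}; under {} W still reaches {G,N,P,Y} ∋ P.
size 1: {G}, {N}, {Y}; under {G} W still reaches {P,Y} ∋ P.
{G,Y}: W⊥P given {G,Y} in G with W→· removed — back-door holds.
P(P|do(W)) = Σ_{G,Y} P(P|W,G,Y)·P(G,Y).

P(P|do(W)): backdoor, adjust for {G, Y}.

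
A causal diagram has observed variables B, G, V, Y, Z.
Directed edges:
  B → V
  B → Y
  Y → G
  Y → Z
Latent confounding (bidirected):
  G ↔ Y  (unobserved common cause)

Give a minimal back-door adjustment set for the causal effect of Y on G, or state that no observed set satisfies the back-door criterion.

desc(Y)\{Y}={G,Z}; candidates ⊆ {B,V}.
Y↔G: latent back-door arc(s) into Y.
size 0: {}; under {} Y still reaches {B,G,V} ∋ G.
size 1: {B}, {V}; under {B} Y still reaches {G} ∋ G.
size 2: {B,V}; under {B,V} Y still reaches {G} ∋ G.
Y↔G cannot be blocked by any observed set — no back-door set.

Y→G: no observed back-door set.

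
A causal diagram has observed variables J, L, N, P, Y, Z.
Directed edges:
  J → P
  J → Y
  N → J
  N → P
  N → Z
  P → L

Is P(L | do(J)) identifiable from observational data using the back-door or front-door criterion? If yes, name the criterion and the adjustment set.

P(L|do(J)): backdoor, adjust for {N}.

desc(J)\{J}={L,P,Y}; candidates ⊆ {N,Z}.
size 0: {}; under {} J still reaches {L,N,P,Z} ∋ L.
{N}: J⊥L given {N} in G with J→· removed — back-door holds.
P(L|do(J)) = Σ_{N} P(L|J,N)·P(N).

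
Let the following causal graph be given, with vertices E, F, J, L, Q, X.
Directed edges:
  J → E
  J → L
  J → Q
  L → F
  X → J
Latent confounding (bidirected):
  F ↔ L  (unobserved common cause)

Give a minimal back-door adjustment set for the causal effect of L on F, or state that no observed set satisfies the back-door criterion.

desc(L)\{L}={F}; candidates ⊆ {E,J,Q,X}.
L↔F: latent back-door arc(s) into L.
size 0: {}; under {} L still reaches {E,F,J,Q,X} ∋ F.
size 1: {E}, {J}, {Q} …(+1); under {E} L still reaches {F,J,Q,X} ∋ F.
size 2: {E,J}, {E,Q}, {E,X} …(+3); under {E,J} L still reaches {F} ∋ F.
L↔F cannot be blocked by any observed set — no back-door set.

L→F: no observed back-door set.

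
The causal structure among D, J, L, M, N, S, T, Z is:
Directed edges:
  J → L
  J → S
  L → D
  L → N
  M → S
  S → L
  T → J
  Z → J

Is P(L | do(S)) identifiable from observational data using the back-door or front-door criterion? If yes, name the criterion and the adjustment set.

desc(S)\{S}={D,L,N}; candidates ⊆ {J,M,T,Z}.
size 0: {}; under {} S still reaches {D,J,L,M,N,T,Z} ∋ L.
{J}: S⊥L given {J} in G with S→· removed — back-door holds.
P(L|do(S)) = Σ_{J} P(L|S,J)·P(J).

P(L|do(S)): backdoor, adjust for {J}.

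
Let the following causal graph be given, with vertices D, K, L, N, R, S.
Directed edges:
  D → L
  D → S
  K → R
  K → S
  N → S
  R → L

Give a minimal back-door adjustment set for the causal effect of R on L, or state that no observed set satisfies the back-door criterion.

desc(R)\{R}={L}; candidates ⊆ {D,K,N,S}.
∅: R⊥L given ∅ in G with R→· removed — back-door holds.

R→L: minimal back-door set ∅.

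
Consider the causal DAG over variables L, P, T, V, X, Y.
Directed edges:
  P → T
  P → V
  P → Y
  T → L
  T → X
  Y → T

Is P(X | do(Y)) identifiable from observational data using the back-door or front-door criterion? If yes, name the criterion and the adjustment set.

P(X|do(Y)): backdoor, adjust for {P}.

desc(Y)\{Y}={L,T,X}; candidates ⊆ {P,V}.
size 0: {}; under {} Y still reaches {L,P,T,V,X} ∋ X.
{P}: Y⊥X given {P} in G with Y→· removed — back-door holds.
P(X|do(Y)) = Σ_{P} P(X|Y,P)·P(P).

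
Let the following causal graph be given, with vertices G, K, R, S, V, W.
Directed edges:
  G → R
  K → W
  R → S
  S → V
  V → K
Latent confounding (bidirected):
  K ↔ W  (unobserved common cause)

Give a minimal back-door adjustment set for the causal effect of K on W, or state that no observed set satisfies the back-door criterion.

K→W: no observed back-door set.

desc(K)\{K}={W}; candidates ⊆ {G,R,S,V}.
K↔W: latent back-door arc(s) into K.
size 0: {}; under {} K still reaches {G,R,S,V,W} ∋ W.
size 1: {G}, {R}, {S} …(+1); under {G} K still reaches {R,S,V,W} ∋ W.
size 2: {G,R}, {G,S}, {G,V} …(+3); under {G,R} K still reaches {S,V,W} ∋ W.
K↔W cannot be blocked by any observed set — no back-door set.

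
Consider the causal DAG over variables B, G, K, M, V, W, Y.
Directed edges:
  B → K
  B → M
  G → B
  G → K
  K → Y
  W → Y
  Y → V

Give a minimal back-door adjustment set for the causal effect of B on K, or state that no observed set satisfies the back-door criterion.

desc(B)\{B}={K,M,V,Y}; candidates ⊆ {G,W}.
size 0: {}; under {} B still reaches {G,K,V,Y} ∋ K.
{G}: B⊥K given {G} in G with B→· removed — back-door holds.

B→K: minimal back-door set {G}.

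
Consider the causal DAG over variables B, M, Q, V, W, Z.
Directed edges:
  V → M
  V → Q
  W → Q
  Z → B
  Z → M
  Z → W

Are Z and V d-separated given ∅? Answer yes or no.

Bayes-Ball from Z | ∅ reaches {B,M,Q,W}.
V ∉ reach(Z|∅) ⇒ Z ⊥ V | ∅.

Yes — Z ⊥ V | ∅.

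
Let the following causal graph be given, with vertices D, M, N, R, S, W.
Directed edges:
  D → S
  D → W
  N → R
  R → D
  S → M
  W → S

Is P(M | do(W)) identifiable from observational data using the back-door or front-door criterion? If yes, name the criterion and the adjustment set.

desc(W)\{W}={M,S}; candidates ⊆ {D,N,R}.
size 0: {}; under {} W still reaches {D,M,N,R,S} ∋ M.
{D}: W⊥M given {D} in G with W→· removed — back-door holds.
P(M|do(W)) = Σ_{D} P(M|W,D)·P(D).

P(M|do(W)): backdoor, adjust for {D}.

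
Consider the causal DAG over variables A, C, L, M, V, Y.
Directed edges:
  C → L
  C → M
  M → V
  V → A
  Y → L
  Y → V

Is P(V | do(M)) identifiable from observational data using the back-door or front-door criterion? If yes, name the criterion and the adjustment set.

desc(M)\{M}={A,V}; candidates ⊆ {C,L,Y}.
∅: M⊥V given ∅ in G with M→· removed — back-door holds.
P(V|do(M)) = P(V|M) — no adjustment needed.

P(V|do(M)): backdoor, adjust for ∅.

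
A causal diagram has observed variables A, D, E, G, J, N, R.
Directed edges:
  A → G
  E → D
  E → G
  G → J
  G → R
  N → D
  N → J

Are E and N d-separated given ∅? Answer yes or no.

Bayes-Ball from E | ∅ reaches {D,G,J,R}.
N ∉ reach(E|∅) ⇒ E ⊥ N | ∅.

Yes — E ⊥ N | ∅.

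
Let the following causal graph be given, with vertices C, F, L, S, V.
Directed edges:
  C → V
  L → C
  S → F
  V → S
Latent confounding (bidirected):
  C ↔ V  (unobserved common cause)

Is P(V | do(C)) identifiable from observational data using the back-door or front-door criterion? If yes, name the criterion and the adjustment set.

desc(C)\{C}={F,S,V}; candidates ⊆ {L}.
C↔V: latent back-door arc(s) into C.
size 0: {}; under {} C still reaches {F,L,S,V} ∋ V.
size 1: {L}; under {L} C still reaches {F,S,V} ∋ V.
C↔V cannot be blocked by any observed set — no back-door set.
No mediator lies on a directed C→…→V path.
Neither criterion identifies P(V|do(C)) in this graph.

P(V|do(C)): not identifiable (no BD/FD set).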